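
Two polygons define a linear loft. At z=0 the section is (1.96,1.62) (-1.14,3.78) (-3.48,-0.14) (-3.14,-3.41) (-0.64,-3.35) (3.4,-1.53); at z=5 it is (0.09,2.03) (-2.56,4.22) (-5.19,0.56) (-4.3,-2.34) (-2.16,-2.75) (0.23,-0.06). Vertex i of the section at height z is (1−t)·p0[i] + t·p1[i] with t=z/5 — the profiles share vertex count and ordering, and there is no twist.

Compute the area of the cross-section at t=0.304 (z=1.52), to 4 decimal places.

Cross-section at t=0.304: each vertex is (1-t)·p0[i] + t·p1[i].
  v1: (1-0.304)·(1.96,1.62) + 0.304·(0.09,2.03) = (1.3915,1.7446)
  v2: (1-0.304)·(-1.14,3.78) + 0.304·(-2.56,4.22) = (-1.5717,3.9138)
  v3: (1-0.304)·(-3.48,-0.14) + 0.304·(-5.19,0.56) = (-3.9998,0.0728)
  v4: (1-0.304)·(-3.14,-3.41) + 0.304·(-4.3,-2.34) = (-3.4926,-3.0847)
  v5: (1-0.304)·(-0.64,-3.35) + 0.304·(-2.16,-2.75) = (-1.1021,-3.1676)
  v6: (1-0.304)·(3.4,-1.53) + 0.304·(0.23,-0.06) = (2.4363,-1.0831)
Shoelace sum Σ(x_i·y_{i+1} − x_{i+1}·y_i):
  i=1: 1.3915·3.9138 − -1.5717·1.7446 = +8.1881 (running +8.1881)
  i=2: -1.5717·0.0728 − -3.9998·3.9138 = +15.5400 (running +23.7281)
  i=3: -3.9998·-3.0847 − -3.4926·0.0728 = +12.5927 (running +36.3207)
  i=4: -3.4926·-3.1676 − -1.1021·-3.0847 = +7.6637 (running +43.9844)
  i=5: -1.1021·-1.0831 − 2.4363·-3.1676 = +8.9110 (running +52.8954)
  i=6: 2.4363·1.7446 − 1.3915·-1.0831 = +5.7577 (running +58.6531)
Area = |Σ|/2 = |58.6531|/2 = 29.3265

Area at t=0.304: 29.3265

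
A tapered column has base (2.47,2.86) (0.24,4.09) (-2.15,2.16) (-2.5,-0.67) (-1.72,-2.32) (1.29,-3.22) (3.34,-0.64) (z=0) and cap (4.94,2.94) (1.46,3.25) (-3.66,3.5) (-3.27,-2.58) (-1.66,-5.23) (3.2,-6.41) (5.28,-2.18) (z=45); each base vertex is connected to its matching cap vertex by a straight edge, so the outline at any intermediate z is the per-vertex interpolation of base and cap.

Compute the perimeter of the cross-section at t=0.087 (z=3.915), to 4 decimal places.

Cross-section at t=0.087: each vertex is (1-t)·p0[i] + t·p1[i].
  v1: (1-0.087)·(2.47,2.86) + 0.087·(4.94,2.94) = (2.6849,2.8670)
  v2: (1-0.087)·(0.24,4.09) + 0.087·(1.46,3.25) = (0.3461,4.0169)
  v3: (1-0.087)·(-2.15,2.16) + 0.087·(-3.66,3.5) = (-2.2814,2.2766)
  v4: (1-0.087)·(-2.5,-0.67) + 0.087·(-3.27,-2.58) = (-2.5670,-0.8362)
  v5: (1-0.087)·(-1.72,-2.32) + 0.087·(-1.66,-5.23) = (-1.7148,-2.5732)
  v6: (1-0.087)·(1.29,-3.22) + 0.087·(3.2,-6.41) = (1.4562,-3.4975)
  v7: (1-0.087)·(3.34,-0.64) + 0.087·(5.28,-2.18) = (3.5088,-0.7740)
Perimeter = Σ |v_{i+1} − v_i|:
  edge 1→2: √(-2.3388² + 1.1500²) = 2.6062 (running 2.6062)
  edge 2→3: √(-2.6275² + -1.7403²) = 3.1516 (running 5.7578)
  edge 3→4: √(-0.2856² + -3.1128²) = 3.1258 (running 8.8836)
  edge 4→5: √(0.8522² + -1.7370²) = 1.9348 (running 10.8184)
  edge 5→6: √(3.1709² + -0.9244²) = 3.3029 (running 14.1213)
  edge 6→7: √(2.0526² + 2.7236²) = 3.4104 (running 17.5317)
  edge 7→1: √(-0.8239² + 3.6409²) = 3.7330 (running 21.2647)
Perimeter = 21.2647

Perimeter at t=0.087: 21.2647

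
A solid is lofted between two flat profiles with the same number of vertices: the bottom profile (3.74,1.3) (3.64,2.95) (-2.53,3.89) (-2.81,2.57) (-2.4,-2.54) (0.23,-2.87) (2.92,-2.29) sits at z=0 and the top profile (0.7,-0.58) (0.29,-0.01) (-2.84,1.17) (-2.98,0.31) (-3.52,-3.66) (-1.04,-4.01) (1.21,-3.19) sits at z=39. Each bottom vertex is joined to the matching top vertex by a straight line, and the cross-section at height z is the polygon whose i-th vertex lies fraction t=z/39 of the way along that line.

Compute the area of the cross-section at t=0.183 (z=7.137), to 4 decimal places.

Area at t=0.183: 32.5498

Cross-section at t=0.183: each vertex is (1-t)·p0[i] + t·p1[i].
  v1: (1-0.183)·(3.74,1.3) + 0.183·(0.7,-0.58) = (3.1837,0.9560)
  v2: (1-0.183)·(3.64,2.95) + 0.183·(0.29,-0.01) = (3.0269,2.4083)
  v3: (1-0.183)·(-2.53,3.89) + 0.183·(-2.84,1.17) = (-2.5867,3.3922)
  v4: (1-0.183)·(-2.81,2.57) + 0.183·(-2.98,0.31) = (-2.8411,2.1564)
  v5: (1-0.183)·(-2.4,-2.54) + 0.183·(-3.52,-3.66) = (-2.6050,-2.7450)
  v6: (1-0.183)·(0.23,-2.87) + 0.183·(-1.04,-4.01) = (-0.0024,-3.0786)
  v7: (1-0.183)·(2.92,-2.29) + 0.183·(1.21,-3.19) = (2.6071,-2.4547)
Shoelace sum Σ(x_i·y_{i+1} − x_{i+1}·y_i):
  i=1: 3.1837·2.4083 − 3.0269·0.9560 = +4.7737 (running +4.7737)
  i=2: 3.0269·3.3922 − -2.5867·2.4083 = +16.4978 (running +21.2715)
  i=3: -2.5867·2.1564 − -2.8411·3.3922 = +4.0597 (running +25.3311)
  i=4: -2.8411·-2.7450 − -2.6050·2.1564 = +13.4161 (running +38.7473)
  i=5: -2.6050·-3.0786 − -0.0024·-2.7450 = +8.0131 (running +46.7603)
  i=6: -0.0024·-2.4547 − 2.6071·-3.0786 = +8.0321 (running +54.7924)
  i=7: 2.6071·0.9560 − 3.1837·-2.4547 = +10.3072 (running +65.0997)
Area = |Σ|/2 = |65.0997|/2 = 32.5498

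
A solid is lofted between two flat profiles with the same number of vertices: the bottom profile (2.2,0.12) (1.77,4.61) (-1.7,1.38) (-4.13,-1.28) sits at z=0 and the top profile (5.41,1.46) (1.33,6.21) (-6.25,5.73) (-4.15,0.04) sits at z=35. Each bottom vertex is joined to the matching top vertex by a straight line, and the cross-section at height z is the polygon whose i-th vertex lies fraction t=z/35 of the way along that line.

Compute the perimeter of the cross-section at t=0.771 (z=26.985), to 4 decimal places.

Perimeter at t=0.771: 26.4750

Cross-section at t=0.771: each vertex is (1-t)·p0[i] + t·p1[i].
  v1: (1-0.771)·(2.2,0.12) + 0.771·(5.41,1.46) = (4.6749,1.1531)
  v2: (1-0.771)·(1.77,4.61) + 0.771·(1.33,6.21) = (1.4308,5.8436)
  v3: (1-0.771)·(-1.7,1.38) + 0.771·(-6.25,5.73) = (-5.2081,4.7339)
  v4: (1-0.771)·(-4.13,-1.28) + 0.771·(-4.15,0.04) = (-4.1454,-0.2623)
Perimeter = Σ |v_{i+1} − v_i|:
  edge 1→2: √(-3.2442² + 4.6905²) = 5.7031 (running 5.7031)
  edge 2→3: √(-6.6388² + -1.1098²) = 6.7309 (running 12.4340)
  edge 3→4: √(1.0626² + -4.9961²) = 5.1079 (running 17.5419)
  edge 4→1: √(8.8203² + 1.4154²) = 8.9332 (running 26.4750)
Perimeter = 26.4750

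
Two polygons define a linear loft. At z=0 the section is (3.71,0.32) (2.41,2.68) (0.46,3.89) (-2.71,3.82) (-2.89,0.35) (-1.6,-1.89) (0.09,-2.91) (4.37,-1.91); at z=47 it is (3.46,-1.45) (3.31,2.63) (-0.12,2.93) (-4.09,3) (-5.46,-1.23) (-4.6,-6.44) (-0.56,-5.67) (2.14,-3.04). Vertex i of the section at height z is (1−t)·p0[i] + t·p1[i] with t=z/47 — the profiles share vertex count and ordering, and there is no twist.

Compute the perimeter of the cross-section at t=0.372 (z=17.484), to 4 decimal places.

Cross-section at t=0.372: each vertex is (1-t)·p0[i] + t·p1[i].
  v1: (1-0.372)·(3.71,0.32) + 0.372·(3.46,-1.45) = (3.6170,-0.3384)
  v2: (1-0.372)·(2.41,2.68) + 0.372·(3.31,2.63) = (2.7448,2.6614)
  v3: (1-0.372)·(0.46,3.89) + 0.372·(-0.12,2.93) = (0.2442,3.5329)
  v4: (1-0.372)·(-2.71,3.82) + 0.372·(-4.09,3) = (-3.2234,3.5150)
  v5: (1-0.372)·(-2.89,0.35) + 0.372·(-5.46,-1.23) = (-3.8460,-0.2378)
  v6: (1-0.372)·(-1.6,-1.89) + 0.372·(-4.6,-6.44) = (-2.7160,-3.5826)
  v7: (1-0.372)·(0.09,-2.91) + 0.372·(-0.56,-5.67) = (-0.1518,-3.9367)
  v8: (1-0.372)·(4.37,-1.91) + 0.372·(2.14,-3.04) = (3.5404,-2.3304)
Perimeter = Σ |v_{i+1} − v_i|:
  edge 1→2: √(-0.8722² + 2.9998²) = 3.1241 (running 3.1241)
  edge 2→3: √(-2.5006² + 0.8715²) = 2.6481 (running 5.7721)
  edge 3→4: √(-3.4676² + -0.0179²) = 3.4676 (running 9.2398)
  edge 4→5: √(-0.6227² + -3.7527²) = 3.8040 (running 13.0438)
  edge 5→6: √(1.1300² + -3.3448²) = 3.5306 (running 16.5744)
  edge 6→7: √(2.5642² + -0.3541²) = 2.5885 (running 19.1629)
  edge 7→8: √(3.6922² + 1.6064²) = 4.0265 (running 23.1895)
  edge 8→1: √(0.0766² + 1.9919²) = 1.9934 (running 25.1829)
Perimeter = 25.1829

Perimeter at t=0.372: 25.1829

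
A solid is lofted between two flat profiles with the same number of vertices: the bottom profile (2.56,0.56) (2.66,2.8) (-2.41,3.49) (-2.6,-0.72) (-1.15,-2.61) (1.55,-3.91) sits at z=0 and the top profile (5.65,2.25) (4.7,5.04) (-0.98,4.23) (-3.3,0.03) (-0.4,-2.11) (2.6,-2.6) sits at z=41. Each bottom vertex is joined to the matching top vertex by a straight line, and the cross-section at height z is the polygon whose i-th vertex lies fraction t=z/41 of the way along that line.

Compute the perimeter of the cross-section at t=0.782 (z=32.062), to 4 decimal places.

Cross-section at t=0.782: each vertex is (1-t)·p0[i] + t·p1[i].
  v1: (1-0.782)·(2.56,0.56) + 0.782·(5.65,2.25) = (4.9764,1.8816)
  v2: (1-0.782)·(2.66,2.8) + 0.782·(4.7,5.04) = (4.2553,4.5517)
  v3: (1-0.782)·(-2.41,3.49) + 0.782·(-0.98,4.23) = (-1.2917,4.0687)
  v4: (1-0.782)·(-2.6,-0.72) + 0.782·(-3.3,0.03) = (-3.1474,-0.1335)
  v5: (1-0.782)·(-1.15,-2.61) + 0.782·(-0.4,-2.11) = (-0.5635,-2.2190)
  v6: (1-0.782)·(1.55,-3.91) + 0.782·(2.6,-2.6) = (2.3711,-2.8856)
Perimeter = Σ |v_{i+1} − v_i|:
  edge 1→2: √(-0.7211² + 2.6701²) = 2.7658 (running 2.7658)
  edge 2→3: √(-5.5470² + -0.4830²) = 5.5680 (running 8.3338)
  edge 3→4: √(-1.8557² + -4.2022²) = 4.5937 (running 12.9274)
  edge 4→5: √(2.5839² + -2.0855²) = 3.3205 (running 16.2480)
  edge 5→6: √(2.9346² + -0.6666²) = 3.0094 (running 19.2573)
  edge 6→1: √(2.6053² + 4.7672²) = 5.4326 (running 24.6899)
Perimeter = 24.6899

Perimeter at t=0.782: 24.6899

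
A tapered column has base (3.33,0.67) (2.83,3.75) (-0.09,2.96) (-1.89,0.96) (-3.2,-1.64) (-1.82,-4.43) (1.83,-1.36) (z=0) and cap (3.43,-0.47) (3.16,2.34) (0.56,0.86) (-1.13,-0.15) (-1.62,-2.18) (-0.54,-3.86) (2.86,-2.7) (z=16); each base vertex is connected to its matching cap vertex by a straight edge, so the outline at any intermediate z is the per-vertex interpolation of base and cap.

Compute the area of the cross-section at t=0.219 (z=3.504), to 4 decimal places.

Cross-section at t=0.219: each vertex is (1-t)·p0[i] + t·p1[i].
  v1: (1-0.219)·(3.33,0.67) + 0.219·(3.43,-0.47) = (3.3519,0.4203)
  v2: (1-0.219)·(2.83,3.75) + 0.219·(3.16,2.34) = (2.9023,3.4412)
  v3: (1-0.219)·(-0.09,2.96) + 0.219·(0.56,0.86) = (0.0524,2.5001)
  v4: (1-0.219)·(-1.89,0.96) + 0.219·(-1.13,-0.15) = (-1.7236,0.7169)
  v5: (1-0.219)·(-3.2,-1.64) + 0.219·(-1.62,-2.18) = (-2.8540,-1.7583)
  v6: (1-0.219)·(-1.82,-4.43) + 0.219·(-0.54,-3.86) = (-1.5397,-4.3052)
  v7: (1-0.219)·(1.83,-1.36) + 0.219·(2.86,-2.7) = (2.0556,-1.6535)
Shoelace sum Σ(x_i·y_{i+1} − x_{i+1}·y_i):
  i=1: 3.3519·3.4412 − 2.9023·0.4203 = +10.3147 (running +10.3147)
  i=2: 2.9023·2.5001 − 0.0524·3.4412 = +7.0758 (running +17.3905)
  i=3: 0.0524·0.7169 − -1.7236·2.5001 = +4.3466 (running +21.7371)
  i=4: -1.7236·-1.7583 − -2.8540·0.7169 = +5.0765 (running +26.8136)
  i=5: -2.8540·-4.3052 − -1.5397·-1.7583 = +9.5797 (running +36.3933)
  i=6: -1.5397·-1.6535 − 2.0556·-4.3052 = +11.3954 (running +47.7887)
  i=7: 2.0556·0.4203 − 3.3519·-1.6535 = +6.4063 (running +54.1949)
Area = |Σ|/2 = |54.1949|/2 = 27.0975

Area at t=0.219: 27.0975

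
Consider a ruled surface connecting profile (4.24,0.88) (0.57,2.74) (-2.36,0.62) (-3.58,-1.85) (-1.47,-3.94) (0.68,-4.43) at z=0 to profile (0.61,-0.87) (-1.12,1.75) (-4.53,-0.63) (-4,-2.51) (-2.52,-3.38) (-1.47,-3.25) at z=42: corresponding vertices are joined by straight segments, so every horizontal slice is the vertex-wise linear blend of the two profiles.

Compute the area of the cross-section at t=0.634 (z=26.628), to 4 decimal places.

Area at t=0.634: 20.7107

Cross-section at t=0.634: each vertex is (1-t)·p0[i] + t·p1[i].
  v1: (1-0.634)·(4.24,0.88) + 0.634·(0.61,-0.87) = (1.9386,-0.2295)
  v2: (1-0.634)·(0.57,2.74) + 0.634·(-1.12,1.75) = (-0.5015,2.1123)
  v3: (1-0.634)·(-2.36,0.62) + 0.634·(-4.53,-0.63) = (-3.7358,-0.1725)
  v4: (1-0.634)·(-3.58,-1.85) + 0.634·(-4,-2.51) = (-3.8463,-2.2684)
  v5: (1-0.634)·(-1.47,-3.94) + 0.634·(-2.52,-3.38) = (-2.1357,-3.5850)
  v6: (1-0.634)·(0.68,-4.43) + 0.634·(-1.47,-3.25) = (-0.6831,-3.6819)
Shoelace sum Σ(x_i·y_{i+1} − x_{i+1}·y_i):
  i=1: 1.9386·2.1123 − -0.5015·-0.2295 = +3.9799 (running +3.9799)
  i=2: -0.5015·-0.1725 − -3.7358·2.1123 = +7.9777 (running +11.9576)
  i=3: -3.7358·-2.2684 − -3.8463·-0.1725 = +7.8109 (running +19.7685)
  i=4: -3.8463·-3.5850 − -2.1357·-2.2684 = +8.9441 (running +28.7126)
  i=5: -2.1357·-3.6819 − -0.6831·-3.5850 = +5.4145 (running +34.1271)
  i=6: -0.6831·-0.2295 − 1.9386·-3.6819 = +7.2944 (running +41.4215)
Area = |Σ|/2 = |41.4215|/2 = 20.7107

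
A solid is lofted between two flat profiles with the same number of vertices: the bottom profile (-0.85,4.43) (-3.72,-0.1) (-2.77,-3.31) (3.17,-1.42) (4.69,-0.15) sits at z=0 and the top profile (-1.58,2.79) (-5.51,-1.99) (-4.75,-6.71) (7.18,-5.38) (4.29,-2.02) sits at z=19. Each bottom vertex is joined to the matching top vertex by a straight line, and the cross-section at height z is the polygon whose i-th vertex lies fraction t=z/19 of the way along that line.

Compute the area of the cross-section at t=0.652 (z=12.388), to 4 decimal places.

Area at t=0.652: 55.4432

Cross-section at t=0.652: each vertex is (1-t)·p0[i] + t·p1[i].
  v1: (1-0.652)·(-0.85,4.43) + 0.652·(-1.58,2.79) = (-1.3260,3.3607)
  v2: (1-0.652)·(-3.72,-0.1) + 0.652·(-5.51,-1.99) = (-4.8871,-1.3323)
  v3: (1-0.652)·(-2.77,-3.31) + 0.652·(-4.75,-6.71) = (-4.0610,-5.5268)
  v4: (1-0.652)·(3.17,-1.42) + 0.652·(7.18,-5.38) = (5.7845,-4.0019)
  v5: (1-0.652)·(4.69,-0.15) + 0.652·(4.29,-2.02) = (4.4292,-1.3692)
Shoelace sum Σ(x_i·y_{i+1} − x_{i+1}·y_i):
  i=1: -1.3260·-1.3323 − -4.8871·3.3607 = +18.1907 (running +18.1907)
  i=2: -4.8871·-5.5268 − -4.0610·-1.3323 = +21.5996 (running +39.7902)
  i=3: -4.0610·-4.0019 − 5.7845·-5.5268 = +48.2215 (running +88.0118)
  i=4: 5.7845·-1.3692 − 4.4292·-4.0019 = +9.8049 (running +97.8167)
  i=5: 4.4292·3.3607 − -1.3260·-1.3692 = +13.0697 (running +110.8864)
Area = |Σ|/2 = |110.8864|/2 = 55.4432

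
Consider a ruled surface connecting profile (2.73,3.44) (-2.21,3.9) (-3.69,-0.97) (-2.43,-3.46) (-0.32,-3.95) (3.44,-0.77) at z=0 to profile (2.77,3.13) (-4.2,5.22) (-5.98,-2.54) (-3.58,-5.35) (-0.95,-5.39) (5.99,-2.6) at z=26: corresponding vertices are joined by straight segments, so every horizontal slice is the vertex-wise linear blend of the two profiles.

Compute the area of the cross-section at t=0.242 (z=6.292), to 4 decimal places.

Area at t=0.242: 49.9533

Cross-section at t=0.242: each vertex is (1-t)·p0[i] + t·p1[i].
  v1: (1-0.242)·(2.73,3.44) + 0.242·(2.77,3.13) = (2.7397,3.3650)
  v2: (1-0.242)·(-2.21,3.9) + 0.242·(-4.2,5.22) = (-2.6916,4.2194)
  v3: (1-0.242)·(-3.69,-0.97) + 0.242·(-5.98,-2.54) = (-4.2442,-1.3499)
  v4: (1-0.242)·(-2.43,-3.46) + 0.242·(-3.58,-5.35) = (-2.7083,-3.9174)
  v5: (1-0.242)·(-0.32,-3.95) + 0.242·(-0.95,-5.39) = (-0.4725,-4.2985)
  v6: (1-0.242)·(3.44,-0.77) + 0.242·(5.99,-2.6) = (4.0571,-1.2129)
Shoelace sum Σ(x_i·y_{i+1} − x_{i+1}·y_i):
  i=1: 2.7397·4.2194 − -2.6916·3.3650 = +20.6170 (running +20.6170)
  i=2: -2.6916·-1.3499 − -4.2442·4.2194 = +21.5415 (running +42.1586)
  i=3: -4.2442·-3.9174 − -2.7083·-1.3499 = +12.9700 (running +55.1286)
  i=4: -2.7083·-4.2985 − -0.4725·-3.9174 = +9.7908 (running +64.9194)
  i=5: -0.4725·-1.2129 − 4.0571·-4.2985 = +18.0124 (running +82.9317)
  i=6: 4.0571·3.3650 − 2.7397·-1.2129 = +16.9749 (running +99.9067)
Area = |Σ|/2 = |99.9067|/2 = 49.9533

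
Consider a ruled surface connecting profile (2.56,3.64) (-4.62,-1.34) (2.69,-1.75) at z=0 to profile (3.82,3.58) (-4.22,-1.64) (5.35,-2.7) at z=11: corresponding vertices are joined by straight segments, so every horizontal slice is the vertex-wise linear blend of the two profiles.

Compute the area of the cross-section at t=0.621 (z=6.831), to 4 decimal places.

Cross-section at t=0.621: each vertex is (1-t)·p0[i] + t·p1[i].
  v1: (1-0.621)·(2.56,3.64) + 0.621·(3.82,3.58) = (3.3425,3.6027)
  v2: (1-0.621)·(-4.62,-1.34) + 0.621·(-4.22,-1.64) = (-4.3716,-1.5263)
  v3: (1-0.621)·(2.69,-1.75) + 0.621·(5.35,-2.7) = (4.3419,-2.3399)
Shoelace sum Σ(x_i·y_{i+1} − x_{i+1}·y_i):
  i=1: 3.3425·-1.5263 − -4.3716·3.6027 = +10.6481 (running +10.6481)
  i=2: -4.3716·-2.3399 − 4.3419·-1.5263 = +16.8563 (running +27.5044)
  i=3: 4.3419·3.6027 − 3.3425·-2.3399 = +23.4638 (running +50.9682)
Area = |Σ|/2 = |50.9682|/2 = 25.4841

Area at t=0.621: 25.4841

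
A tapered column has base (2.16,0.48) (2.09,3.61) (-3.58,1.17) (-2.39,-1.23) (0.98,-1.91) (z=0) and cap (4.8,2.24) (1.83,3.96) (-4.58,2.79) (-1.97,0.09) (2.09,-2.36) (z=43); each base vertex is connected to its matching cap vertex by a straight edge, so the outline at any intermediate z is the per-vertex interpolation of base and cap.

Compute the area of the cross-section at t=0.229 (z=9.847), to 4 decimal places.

Area at t=0.229: 22.5397

Cross-section at t=0.229: each vertex is (1-t)·p0[i] + t·p1[i].
  v1: (1-0.229)·(2.16,0.48) + 0.229·(4.8,2.24) = (2.7646,0.8830)
  v2: (1-0.229)·(2.09,3.61) + 0.229·(1.83,3.96) = (2.0305,3.6902)
  v3: (1-0.229)·(-3.58,1.17) + 0.229·(-4.58,2.79) = (-3.8090,1.5410)
  v4: (1-0.229)·(-2.39,-1.23) + 0.229·(-1.97,0.09) = (-2.2938,-0.9277)
  v5: (1-0.229)·(0.98,-1.91) + 0.229·(2.09,-2.36) = (1.2342,-2.0130)
Shoelace sum Σ(x_i·y_{i+1} − x_{i+1}·y_i):
  i=1: 2.7646·3.6902 − 2.0305·0.8830 = +8.4087 (running +8.4087)
  i=2: 2.0305·1.5410 − -3.8090·3.6902 = +17.1847 (running +25.5933)
  i=3: -3.8090·-0.9277 − -2.2938·1.5410 = +7.0684 (running +32.6618)
  i=4: -2.2938·-2.0130 − 1.2342·-0.9277 = +5.7626 (running +38.4243)
  i=5: 1.2342·0.8830 − 2.7646·-2.0130 = +6.6550 (running +45.0794)
Area = |Σ|/2 = |45.0794|/2 = 22.5397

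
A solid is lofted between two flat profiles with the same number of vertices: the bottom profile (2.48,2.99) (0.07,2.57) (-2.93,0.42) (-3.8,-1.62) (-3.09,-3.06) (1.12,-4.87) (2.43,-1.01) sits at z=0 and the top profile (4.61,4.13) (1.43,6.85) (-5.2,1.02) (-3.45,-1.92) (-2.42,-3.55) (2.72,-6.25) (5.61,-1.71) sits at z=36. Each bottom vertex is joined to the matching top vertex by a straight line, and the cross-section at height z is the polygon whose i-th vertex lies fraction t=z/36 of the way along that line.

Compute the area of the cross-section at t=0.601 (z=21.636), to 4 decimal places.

Cross-section at t=0.601: each vertex is (1-t)·p0[i] + t·p1[i].
  v1: (1-0.601)·(2.48,2.99) + 0.601·(4.61,4.13) = (3.7601,3.6751)
  v2: (1-0.601)·(0.07,2.57) + 0.601·(1.43,6.85) = (0.8874,5.1423)
  v3: (1-0.601)·(-2.93,0.42) + 0.601·(-5.2,1.02) = (-4.2943,0.7806)
  v4: (1-0.601)·(-3.8,-1.62) + 0.601·(-3.45,-1.92) = (-3.5897,-1.8003)
  v5: (1-0.601)·(-3.09,-3.06) + 0.601·(-2.42,-3.55) = (-2.6873,-3.3545)
  v6: (1-0.601)·(1.12,-4.87) + 0.601·(2.72,-6.25) = (2.0816,-5.6994)
  v7: (1-0.601)·(2.43,-1.01) + 0.601·(5.61,-1.71) = (4.3412,-1.4307)
Shoelace sum Σ(x_i·y_{i+1} − x_{i+1}·y_i):
  i=1: 3.7601·5.1423 − 0.8874·3.6751 = +16.0745 (running +16.0745)
  i=2: 0.8874·0.7806 − -4.2943·5.1423 = +22.7750 (running +38.8495)
  i=3: -4.2943·-1.8003 − -3.5897·0.7806 = +10.5331 (running +49.3825)
  i=4: -3.5897·-3.3545 − -2.6873·-1.8003 = +7.2034 (running +56.5860)
  i=5: -2.6873·-5.6994 − 2.0816·-3.3545 = +22.2988 (running +78.8848)
  i=6: 2.0816·-1.4307 − 4.3412·-5.6994 = +21.7639 (running +100.6487)
  i=7: 4.3412·3.6751 − 3.7601·-1.4307 = +21.3341 (running +121.9828)
Area = |Σ|/2 = |121.9828|/2 = 60.9914

Area at t=0.601: 60.9914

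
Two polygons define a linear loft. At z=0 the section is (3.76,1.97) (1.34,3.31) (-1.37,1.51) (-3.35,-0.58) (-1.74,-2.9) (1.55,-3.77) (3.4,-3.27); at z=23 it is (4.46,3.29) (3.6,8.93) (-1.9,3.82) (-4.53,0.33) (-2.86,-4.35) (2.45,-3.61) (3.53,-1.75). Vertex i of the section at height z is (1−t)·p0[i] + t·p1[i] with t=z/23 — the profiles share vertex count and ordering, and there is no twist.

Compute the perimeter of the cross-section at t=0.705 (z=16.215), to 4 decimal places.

Perimeter at t=0.705: 30.8830

Cross-section at t=0.705: each vertex is (1-t)·p0[i] + t·p1[i].
  v1: (1-0.705)·(3.76,1.97) + 0.705·(4.46,3.29) = (4.2535,2.9006)
  v2: (1-0.705)·(1.34,3.31) + 0.705·(3.6,8.93) = (2.9333,7.2721)
  v3: (1-0.705)·(-1.37,1.51) + 0.705·(-1.9,3.82) = (-1.7436,3.1385)
  v4: (1-0.705)·(-3.35,-0.58) + 0.705·(-4.53,0.33) = (-4.1819,0.0615)
  v5: (1-0.705)·(-1.74,-2.9) + 0.705·(-2.86,-4.35) = (-2.5296,-3.9222)
  v6: (1-0.705)·(1.55,-3.77) + 0.705·(2.45,-3.61) = (2.1845,-3.6572)
  v7: (1-0.705)·(3.4,-3.27) + 0.705·(3.53,-1.75) = (3.4916,-2.1984)
Perimeter = Σ |v_{i+1} − v_i|:
  edge 1→2: √(-1.3202² + 4.3715²) = 4.5665 (running 4.5665)
  edge 2→3: √(-4.6769² + -4.1335²) = 6.2418 (running 10.8083)
  edge 3→4: √(-2.4383² + -3.0770²) = 3.9259 (running 14.7342)
  edge 4→5: √(1.6523² + -3.9838²) = 4.3129 (running 19.0471)
  edge 5→6: √(4.7141² + 0.2650²) = 4.7215 (running 23.7686)
  edge 6→7: √(1.3072² + 1.4588²) = 1.9588 (running 25.7274)
  edge 7→1: √(0.7618² + 5.0990²) = 5.1556 (running 30.8830)
Perimeter = 30.8830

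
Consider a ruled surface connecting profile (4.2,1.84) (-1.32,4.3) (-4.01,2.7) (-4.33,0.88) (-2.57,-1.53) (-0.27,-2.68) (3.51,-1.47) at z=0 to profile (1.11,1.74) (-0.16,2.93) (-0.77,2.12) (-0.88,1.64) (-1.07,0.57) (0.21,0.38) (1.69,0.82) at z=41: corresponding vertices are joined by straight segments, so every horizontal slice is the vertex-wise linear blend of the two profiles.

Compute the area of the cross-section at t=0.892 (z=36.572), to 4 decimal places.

Area at t=0.892: 6.3022

Cross-section at t=0.892: each vertex is (1-t)·p0[i] + t·p1[i].
  v1: (1-0.892)·(4.2,1.84) + 0.892·(1.11,1.74) = (1.4437,1.7508)
  v2: (1-0.892)·(-1.32,4.3) + 0.892·(-0.16,2.93) = (-0.2853,3.0780)
  v3: (1-0.892)·(-4.01,2.7) + 0.892·(-0.77,2.12) = (-1.1199,2.1826)
  v4: (1-0.892)·(-4.33,0.88) + 0.892·(-0.88,1.64) = (-1.2526,1.5579)
  v5: (1-0.892)·(-2.57,-1.53) + 0.892·(-1.07,0.57) = (-1.2320,0.3432)
  v6: (1-0.892)·(-0.27,-2.68) + 0.892·(0.21,0.38) = (0.1582,0.0495)
  v7: (1-0.892)·(3.51,-1.47) + 0.892·(1.69,0.82) = (1.8866,0.5727)
Shoelace sum Σ(x_i·y_{i+1} − x_{i+1}·y_i):
  i=1: 1.4437·3.0780 − -0.2853·1.7508 = +4.9432 (running +4.9432)
  i=2: -0.2853·2.1826 − -1.1199·3.0780 = +2.8244 (running +7.7676)
  i=3: -1.1199·1.5579 − -1.2526·2.1826 = +0.9892 (running +8.7568)
  i=4: -1.2526·0.3432 − -1.2320·1.5579 = +1.4895 (running +10.2463)
  i=5: -1.2320·0.0495 − 0.1582·0.3432 = -0.1153 (running +10.1310)
  i=6: 0.1582·0.5727 − 1.8866·0.0495 = -0.0028 (running +10.1281)
  i=7: 1.8866·1.7508 − 1.4437·0.5727 = +2.4762 (running +12.6043)
Area = |Σ|/2 = |12.6043|/2 = 6.3022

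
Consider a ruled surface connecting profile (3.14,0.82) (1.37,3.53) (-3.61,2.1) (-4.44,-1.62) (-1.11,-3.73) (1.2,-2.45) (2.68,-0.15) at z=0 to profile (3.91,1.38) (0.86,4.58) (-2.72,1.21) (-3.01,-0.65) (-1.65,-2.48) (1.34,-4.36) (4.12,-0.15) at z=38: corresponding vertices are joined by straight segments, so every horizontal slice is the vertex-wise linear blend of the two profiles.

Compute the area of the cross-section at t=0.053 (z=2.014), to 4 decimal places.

Area at t=0.053: 35.7728

Cross-section at t=0.053: each vertex is (1-t)·p0[i] + t·p1[i].
  v1: (1-0.053)·(3.14,0.82) + 0.053·(3.91,1.38) = (3.1808,0.8497)
  v2: (1-0.053)·(1.37,3.53) + 0.053·(0.86,4.58) = (1.3430,3.5856)
  v3: (1-0.053)·(-3.61,2.1) + 0.053·(-2.72,1.21) = (-3.5628,2.0528)
  v4: (1-0.053)·(-4.44,-1.62) + 0.053·(-3.01,-0.65) = (-4.3642,-1.5686)
  v5: (1-0.053)·(-1.11,-3.73) + 0.053·(-1.65,-2.48) = (-1.1386,-3.6637)
  v6: (1-0.053)·(1.2,-2.45) + 0.053·(1.34,-4.36) = (1.2074,-2.5512)
  v7: (1-0.053)·(2.68,-0.15) + 0.053·(4.12,-0.15) = (2.7563,-0.1500)
Shoelace sum Σ(x_i·y_{i+1} − x_{i+1}·y_i):
  i=1: 3.1808·3.5856 − 1.3430·0.8497 = +10.2642 (running +10.2642)
  i=2: 1.3430·2.0528 − -3.5628·3.5856 = +15.5320 (running +25.7961)
  i=3: -3.5628·-1.5686 − -4.3642·2.0528 = +14.5476 (running +40.3437)
  i=4: -4.3642·-3.6637 − -1.1386·-1.5686 = +14.2033 (running +54.5471)
  i=5: -1.1386·-2.5512 − 1.2074·-3.6637 = +7.3286 (running +61.8756)
  i=6: 1.2074·-0.1500 − 2.7563·-2.5512 = +6.8509 (running +68.7265)
  i=7: 2.7563·0.8497 − 3.1808·-0.1500 = +2.8191 (running +71.5456)
Area = |Σ|/2 = |71.5456|/2 = 35.7728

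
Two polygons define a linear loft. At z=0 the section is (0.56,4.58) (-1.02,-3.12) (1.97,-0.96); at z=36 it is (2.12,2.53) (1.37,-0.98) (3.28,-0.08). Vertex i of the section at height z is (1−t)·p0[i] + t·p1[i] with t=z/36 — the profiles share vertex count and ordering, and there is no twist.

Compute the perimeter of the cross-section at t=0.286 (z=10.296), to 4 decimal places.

Cross-section at t=0.286: each vertex is (1-t)·p0[i] + t·p1[i].
  v1: (1-0.286)·(0.56,4.58) + 0.286·(2.12,2.53) = (1.0062,3.9937)
  v2: (1-0.286)·(-1.02,-3.12) + 0.286·(1.37,-0.98) = (-0.3365,-2.5080)
  v3: (1-0.286)·(1.97,-0.96) + 0.286·(3.28,-0.08) = (2.3447,-0.7083)
Perimeter = Σ |v_{i+1} − v_i|:
  edge 1→2: √(-1.3426² + -6.5017²) = 6.6388 (running 6.6388)
  edge 2→3: √(2.6811² + 1.7996²) = 3.2291 (running 9.8679)
  edge 3→1: √(-1.3385² + 4.7020²) = 4.8888 (running 14.7568)
Perimeter = 14.7568

Perimeter at t=0.286: 14.7568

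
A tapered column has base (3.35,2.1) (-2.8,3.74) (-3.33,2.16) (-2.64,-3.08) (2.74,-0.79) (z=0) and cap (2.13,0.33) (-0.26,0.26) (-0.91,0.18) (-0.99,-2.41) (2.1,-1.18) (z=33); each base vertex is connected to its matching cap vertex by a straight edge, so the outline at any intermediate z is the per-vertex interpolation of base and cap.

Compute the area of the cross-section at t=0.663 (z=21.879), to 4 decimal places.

Cross-section at t=0.663: each vertex is (1-t)·p0[i] + t·p1[i].
  v1: (1-0.663)·(3.35,2.1) + 0.663·(2.13,0.33) = (2.5411,0.9265)
  v2: (1-0.663)·(-2.8,3.74) + 0.663·(-0.26,0.26) = (-1.1160,1.4328)
  v3: (1-0.663)·(-3.33,2.16) + 0.663·(-0.91,0.18) = (-1.7255,0.8473)
  v4: (1-0.663)·(-2.64,-3.08) + 0.663·(-0.99,-2.41) = (-1.5460,-2.6358)
  v5: (1-0.663)·(2.74,-0.79) + 0.663·(2.1,-1.18) = (2.3157,-1.0486)
Shoelace sum Σ(x_i·y_{i+1} − x_{i+1}·y_i):
  i=1: 2.5411·1.4328 − -1.1160·0.9265 = +4.6748 (running +4.6748)
  i=2: -1.1160·0.8473 − -1.7255·1.4328 = +1.5268 (running +6.2015)
  i=3: -1.7255·-2.6358 − -1.5460·0.8473 = +5.8581 (running +12.0596)
  i=4: -1.5460·-1.0486 − 2.3157·-2.6358 = +7.7248 (running +19.7844)
  i=5: 2.3157·0.9265 − 2.5411·-1.0486 = +4.8100 (running +24.5944)
Area = |Σ|/2 = |24.5944|/2 = 12.2972

Area at t=0.663: 12.2972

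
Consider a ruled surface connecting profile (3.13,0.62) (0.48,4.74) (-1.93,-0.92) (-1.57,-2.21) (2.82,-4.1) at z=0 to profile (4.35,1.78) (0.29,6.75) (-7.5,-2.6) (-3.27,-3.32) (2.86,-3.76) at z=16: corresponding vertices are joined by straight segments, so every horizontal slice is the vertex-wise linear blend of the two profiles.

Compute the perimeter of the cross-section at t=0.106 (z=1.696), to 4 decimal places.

Perimeter at t=0.106: 22.9715

Cross-section at t=0.106: each vertex is (1-t)·p0[i] + t·p1[i].
  v1: (1-0.106)·(3.13,0.62) + 0.106·(4.35,1.78) = (3.2593,0.7430)
  v2: (1-0.106)·(0.48,4.74) + 0.106·(0.29,6.75) = (0.4599,4.9531)
  v3: (1-0.106)·(-1.93,-0.92) + 0.106·(-7.5,-2.6) = (-2.5204,-1.0981)
  v4: (1-0.106)·(-1.57,-2.21) + 0.106·(-3.27,-3.32) = (-1.7502,-2.3277)
  v5: (1-0.106)·(2.82,-4.1) + 0.106·(2.86,-3.76) = (2.8242,-4.0640)
Perimeter = Σ |v_{i+1} − v_i|:
  edge 1→2: √(-2.7995² + 4.2101²) = 5.0559 (running 5.0559)
  edge 2→3: √(-2.9803² + -6.0511²) = 6.7452 (running 11.8011)
  edge 3→4: √(0.7702² + -1.2296²) = 1.4509 (running 13.2520)
  edge 4→5: √(4.5744² + -1.7363²) = 4.8929 (running 18.1449)
  edge 5→1: √(0.4351² + 4.8069²) = 4.8266 (running 22.9715)
Perimeter = 22.9715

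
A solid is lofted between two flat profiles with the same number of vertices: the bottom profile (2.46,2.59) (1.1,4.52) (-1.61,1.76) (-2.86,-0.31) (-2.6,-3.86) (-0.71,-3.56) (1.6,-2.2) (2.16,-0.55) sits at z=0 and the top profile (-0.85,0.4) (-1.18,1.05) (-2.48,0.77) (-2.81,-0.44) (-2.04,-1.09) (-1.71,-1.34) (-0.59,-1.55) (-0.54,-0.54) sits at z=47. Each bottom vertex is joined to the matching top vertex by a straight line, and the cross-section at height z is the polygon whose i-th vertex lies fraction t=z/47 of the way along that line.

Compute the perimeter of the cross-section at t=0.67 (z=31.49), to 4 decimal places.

Perimeter at t=0.67: 11.9836

Cross-section at t=0.67: each vertex is (1-t)·p0[i] + t·p1[i].
  v1: (1-0.67)·(2.46,2.59) + 0.67·(-0.85,0.4) = (0.2423,1.1227)
  v2: (1-0.67)·(1.1,4.52) + 0.67·(-1.18,1.05) = (-0.4276,2.1951)
  v3: (1-0.67)·(-1.61,1.76) + 0.67·(-2.48,0.77) = (-2.1929,1.0967)
  v4: (1-0.67)·(-2.86,-0.31) + 0.67·(-2.81,-0.44) = (-2.8265,-0.3971)
  v5: (1-0.67)·(-2.6,-3.86) + 0.67·(-2.04,-1.09) = (-2.2248,-2.0041)
  v6: (1-0.67)·(-0.71,-3.56) + 0.67·(-1.71,-1.34) = (-1.3800,-2.0726)
  v7: (1-0.67)·(1.6,-2.2) + 0.67·(-0.59,-1.55) = (0.1327,-1.7645)
  v8: (1-0.67)·(2.16,-0.55) + 0.67·(-0.54,-0.54) = (0.3510,-0.5433)
Perimeter = Σ |v_{i+1} − v_i|:
  edge 1→2: √(-0.6699² + 1.0724²) = 1.2644 (running 1.2644)
  edge 2→3: √(-1.7653² + -1.0984²) = 2.0791 (running 3.3436)
  edge 3→4: √(-0.6336² + -1.4938²) = 1.6226 (running 4.9662)
  edge 4→5: √(0.6017² + -1.6070²) = 1.7160 (running 6.6821)
  edge 5→6: √(0.8448² + -0.0685²) = 0.8476 (running 7.5297)
  edge 6→7: √(1.5127² + 0.3081²) = 1.5438 (running 9.0735)
  edge 7→8: √(0.2183² + 1.2212²) = 1.2406 (running 10.3140)
  edge 8→1: √(-0.1087² + 1.6660²) = 1.6695 (running 11.9836)
Perimeter = 11.9836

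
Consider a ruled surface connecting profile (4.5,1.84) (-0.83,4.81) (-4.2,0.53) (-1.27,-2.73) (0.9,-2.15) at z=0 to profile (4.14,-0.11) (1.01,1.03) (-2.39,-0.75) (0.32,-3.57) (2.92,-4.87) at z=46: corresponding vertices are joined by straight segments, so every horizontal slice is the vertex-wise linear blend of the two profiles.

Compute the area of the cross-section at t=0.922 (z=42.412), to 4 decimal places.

Area at t=0.922: 22.7861

Cross-section at t=0.922: each vertex is (1-t)·p0[i] + t·p1[i].
  v1: (1-0.922)·(4.5,1.84) + 0.922·(4.14,-0.11) = (4.1681,0.0421)
  v2: (1-0.922)·(-0.83,4.81) + 0.922·(1.01,1.03) = (0.8665,1.3248)
  v3: (1-0.922)·(-4.2,0.53) + 0.922·(-2.39,-0.75) = (-2.5312,-0.6502)
  v4: (1-0.922)·(-1.27,-2.73) + 0.922·(0.32,-3.57) = (0.1960,-3.5045)
  v5: (1-0.922)·(0.9,-2.15) + 0.922·(2.92,-4.87) = (2.7624,-4.6578)
Shoelace sum Σ(x_i·y_{i+1} − x_{i+1}·y_i):
  i=1: 4.1681·1.3248 − 0.8665·0.0421 = +5.4856 (running +5.4856)
  i=2: 0.8665·-0.6502 − -2.5312·1.3248 = +2.7901 (running +8.2756)
  i=3: -2.5312·-3.5045 − 0.1960·-0.6502 = +8.9979 (running +17.2735)
  i=4: 0.1960·-4.6578 − 2.7624·-3.5045 = +8.7681 (running +26.0416)
  i=5: 2.7624·0.0421 − 4.1681·-4.6578 = +19.5305 (running +45.5721)
Area = |Σ|/2 = |45.5721|/2 = 22.7861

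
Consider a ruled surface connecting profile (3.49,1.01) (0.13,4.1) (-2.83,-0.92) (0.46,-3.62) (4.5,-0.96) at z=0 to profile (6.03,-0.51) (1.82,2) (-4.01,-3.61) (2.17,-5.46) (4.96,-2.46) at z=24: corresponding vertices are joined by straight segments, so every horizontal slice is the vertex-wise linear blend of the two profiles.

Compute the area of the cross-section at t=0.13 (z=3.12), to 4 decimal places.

Area at t=0.13: 31.3075

Cross-section at t=0.13: each vertex is (1-t)·p0[i] + t·p1[i].
  v1: (1-0.13)·(3.49,1.01) + 0.13·(6.03,-0.51) = (3.8202,0.8124)
  v2: (1-0.13)·(0.13,4.1) + 0.13·(1.82,2) = (0.3497,3.8270)
  v3: (1-0.13)·(-2.83,-0.92) + 0.13·(-4.01,-3.61) = (-2.9834,-1.2697)
  v4: (1-0.13)·(0.46,-3.62) + 0.13·(2.17,-5.46) = (0.6823,-3.8592)
  v5: (1-0.13)·(4.5,-0.96) + 0.13·(4.96,-2.46) = (4.5598,-1.1550)
Shoelace sum Σ(x_i·y_{i+1} − x_{i+1}·y_i):
  i=1: 3.8202·3.8270 − 0.3497·0.8124 = +14.3358 (running +14.3358)
  i=2: 0.3497·-1.2697 − -2.9834·3.8270 = +10.9735 (running +25.3093)
  i=3: -2.9834·-3.8592 − 0.6823·-1.2697 = +12.3799 (running +37.6891)
  i=4: 0.6823·-1.1550 − 4.5598·-3.8592 = +16.8091 (running +54.4982)
  i=5: 4.5598·0.8124 − 3.8202·-1.1550 = +8.1167 (running +62.6150)
Area = |Σ|/2 = |62.6150|/2 = 31.3075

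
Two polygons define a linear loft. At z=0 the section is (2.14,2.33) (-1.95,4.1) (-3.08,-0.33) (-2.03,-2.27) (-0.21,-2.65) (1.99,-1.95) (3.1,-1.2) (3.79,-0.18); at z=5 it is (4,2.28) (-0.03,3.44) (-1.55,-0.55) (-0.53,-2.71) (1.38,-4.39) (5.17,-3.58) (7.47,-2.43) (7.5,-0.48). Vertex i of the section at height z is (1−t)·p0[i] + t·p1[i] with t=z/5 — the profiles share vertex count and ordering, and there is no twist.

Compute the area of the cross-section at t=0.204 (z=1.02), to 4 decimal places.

Cross-section at t=0.204: each vertex is (1-t)·p0[i] + t·p1[i].
  v1: (1-0.204)·(2.14,2.33) + 0.204·(4,2.28) = (2.5194,2.3198)
  v2: (1-0.204)·(-1.95,4.1) + 0.204·(-0.03,3.44) = (-1.5583,3.9654)
  v3: (1-0.204)·(-3.08,-0.33) + 0.204·(-1.55,-0.55) = (-2.7679,-0.3749)
  v4: (1-0.204)·(-2.03,-2.27) + 0.204·(-0.53,-2.71) = (-1.7240,-2.3598)
  v5: (1-0.204)·(-0.21,-2.65) + 0.204·(1.38,-4.39) = (0.1144,-3.0050)
  v6: (1-0.204)·(1.99,-1.95) + 0.204·(5.17,-3.58) = (2.6387,-2.2825)
  v7: (1-0.204)·(3.1,-1.2) + 0.204·(7.47,-2.43) = (3.9915,-1.4509)
  v8: (1-0.204)·(3.79,-0.18) + 0.204·(7.5,-0.48) = (4.5468,-0.2412)
Shoelace sum Σ(x_i·y_{i+1} − x_{i+1}·y_i):
  i=1: 2.5194·3.9654 − -1.5583·2.3198 = +13.6055 (running +13.6055)
  i=2: -1.5583·-0.3749 − -2.7679·3.9654 = +11.5598 (running +25.1653)
  i=3: -2.7679·-2.3598 − -1.7240·-0.3749 = +5.8852 (running +31.0505)
  i=4: -1.7240·-3.0050 − 0.1144·-2.3598 = +5.4504 (running +36.5010)
  i=5: 0.1144·-2.2825 − 2.6387·-3.0050 = +7.6682 (running +44.1692)
  i=6: 2.6387·-1.4509 − 3.9915·-2.2825 = +5.2821 (running +49.4512)
  i=7: 3.9915·-0.2412 − 4.5468·-1.4509 = +5.6344 (running +55.0856)
  i=8: 4.5468·2.3198 − 2.5194·-0.2412 = +11.1554 (running +66.2410)
Area = |Σ|/2 = |66.2410|/2 = 33.1205

Area at t=0.204: 33.1205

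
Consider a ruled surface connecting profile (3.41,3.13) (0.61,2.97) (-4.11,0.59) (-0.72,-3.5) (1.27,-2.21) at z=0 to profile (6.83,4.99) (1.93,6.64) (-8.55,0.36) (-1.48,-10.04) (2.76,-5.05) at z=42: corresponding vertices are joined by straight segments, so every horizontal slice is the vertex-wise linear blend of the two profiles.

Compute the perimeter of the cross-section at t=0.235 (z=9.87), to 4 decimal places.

Perimeter at t=0.235: 27.4907

Cross-section at t=0.235: each vertex is (1-t)·p0[i] + t·p1[i].
  v1: (1-0.235)·(3.41,3.13) + 0.235·(6.83,4.99) = (4.2137,3.5671)
  v2: (1-0.235)·(0.61,2.97) + 0.235·(1.93,6.64) = (0.9202,3.8324)
  v3: (1-0.235)·(-4.11,0.59) + 0.235·(-8.55,0.36) = (-5.1534,0.5359)
  v4: (1-0.235)·(-0.72,-3.5) + 0.235·(-1.48,-10.04) = (-0.8986,-5.0369)
  v5: (1-0.235)·(1.27,-2.21) + 0.235·(2.76,-5.05) = (1.6201,-2.8774)
Perimeter = Σ |v_{i+1} − v_i|:
  edge 1→2: √(-3.2935² + 0.2653²) = 3.3042 (running 3.3042)
  edge 2→3: √(-6.0736² + -3.2965²) = 6.9105 (running 10.2147)
  edge 3→4: √(4.2548² + -5.5728²) = 7.0114 (running 17.2261)
  edge 4→5: √(2.5187² + 2.1595²) = 3.3178 (running 20.5439)
  edge 5→1: √(2.5936² + 6.4445²) = 6.9468 (running 27.4907)
Perimeter = 27.4907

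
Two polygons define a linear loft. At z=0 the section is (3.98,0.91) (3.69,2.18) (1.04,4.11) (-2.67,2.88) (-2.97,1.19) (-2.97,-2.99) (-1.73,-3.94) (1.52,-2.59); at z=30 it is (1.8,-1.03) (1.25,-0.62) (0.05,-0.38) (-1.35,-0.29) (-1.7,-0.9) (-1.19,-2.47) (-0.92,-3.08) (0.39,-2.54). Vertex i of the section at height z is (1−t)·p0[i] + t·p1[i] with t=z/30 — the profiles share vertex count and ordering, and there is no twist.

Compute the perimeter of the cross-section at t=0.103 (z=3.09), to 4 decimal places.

Perimeter at t=0.103: 22.2514

Cross-section at t=0.103: each vertex is (1-t)·p0[i] + t·p1[i].
  v1: (1-0.103)·(3.98,0.91) + 0.103·(1.8,-1.03) = (3.7555,0.7102)
  v2: (1-0.103)·(3.69,2.18) + 0.103·(1.25,-0.62) = (3.4387,1.8916)
  v3: (1-0.103)·(1.04,4.11) + 0.103·(0.05,-0.38) = (0.9380,3.6475)
  v4: (1-0.103)·(-2.67,2.88) + 0.103·(-1.35,-0.29) = (-2.5340,2.5535)
  v5: (1-0.103)·(-2.97,1.19) + 0.103·(-1.7,-0.9) = (-2.8392,0.9747)
  v6: (1-0.103)·(-2.97,-2.99) + 0.103·(-1.19,-2.47) = (-2.7867,-2.9364)
  v7: (1-0.103)·(-1.73,-3.94) + 0.103·(-0.92,-3.08) = (-1.6466,-3.8514)
  v8: (1-0.103)·(1.52,-2.59) + 0.103·(0.39,-2.54) = (1.4036,-2.5849)
Perimeter = Σ |v_{i+1} − v_i|:
  edge 1→2: √(-0.3168² + 1.1814²) = 1.2232 (running 1.2232)
  edge 2→3: √(-2.5007² + 1.7559²) = 3.0556 (running 4.2787)
  edge 3→4: √(-3.4721² + -1.0940²) = 3.6404 (running 7.9191)
  edge 4→5: √(-0.3052² + -1.5788²) = 1.6080 (running 9.5271)
  edge 5→6: √(0.0525² + -3.9112²) = 3.9115 (running 13.4386)
  edge 6→7: √(1.1401² + -0.9150²) = 1.4618 (running 14.9004)
  edge 7→8: √(3.0502² + 1.2666²) = 3.3027 (running 18.2031)
  edge 8→1: √(2.3519² + 3.2950²) = 4.0483 (running 22.2514)
Perimeter = 22.2514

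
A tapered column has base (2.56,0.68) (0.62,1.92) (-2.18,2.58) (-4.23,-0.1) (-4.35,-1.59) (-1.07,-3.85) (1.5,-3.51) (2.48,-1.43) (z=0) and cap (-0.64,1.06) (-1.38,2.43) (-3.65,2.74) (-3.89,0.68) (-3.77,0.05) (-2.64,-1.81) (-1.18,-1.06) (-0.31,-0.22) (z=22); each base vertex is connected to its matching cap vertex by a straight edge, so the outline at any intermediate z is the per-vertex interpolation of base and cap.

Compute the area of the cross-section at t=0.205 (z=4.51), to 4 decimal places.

Area at t=0.205: 26.9973

Cross-section at t=0.205: each vertex is (1-t)·p0[i] + t·p1[i].
  v1: (1-0.205)·(2.56,0.68) + 0.205·(-0.64,1.06) = (1.9040,0.7579)
  v2: (1-0.205)·(0.62,1.92) + 0.205·(-1.38,2.43) = (0.2100,2.0246)
  v3: (1-0.205)·(-2.18,2.58) + 0.205·(-3.65,2.74) = (-2.4814,2.6128)
  v4: (1-0.205)·(-4.23,-0.1) + 0.205·(-3.89,0.68) = (-4.1603,0.0599)
  v5: (1-0.205)·(-4.35,-1.59) + 0.205·(-3.77,0.05) = (-4.2311,-1.2538)
  v6: (1-0.205)·(-1.07,-3.85) + 0.205·(-2.64,-1.81) = (-1.3919,-3.4318)
  v7: (1-0.205)·(1.5,-3.51) + 0.205·(-1.18,-1.06) = (0.9506,-3.0077)
  v8: (1-0.205)·(2.48,-1.43) + 0.205·(-0.31,-0.22) = (1.9081,-1.1819)
Shoelace sum Σ(x_i·y_{i+1} − x_{i+1}·y_i):
  i=1: 1.9040·2.0246 − 0.2100·0.7579 = +3.6956 (running +3.6956)
  i=2: 0.2100·2.6128 − -2.4814·2.0246 = +5.5723 (running +9.2679)
  i=3: -2.4814·0.0599 − -4.1603·2.6128 = +10.7214 (running +19.9893)
  i=4: -4.1603·-1.2538 − -4.2311·0.0599 = +5.4696 (running +25.4589)
  i=5: -4.2311·-3.4318 − -1.3919·-1.2538 = +12.7752 (running +38.2341)
  i=6: -1.3919·-3.0077 − 0.9506·-3.4318 = +7.4486 (running +45.6827)
  i=7: 0.9506·-1.1819 − 1.9081·-3.0077 = +4.6154 (running +50.2981)
  i=8: 1.9081·0.7579 − 1.9040·-1.1819 = +3.6965 (running +53.9946)
Area = |Σ|/2 = |53.9946|/2 = 26.9973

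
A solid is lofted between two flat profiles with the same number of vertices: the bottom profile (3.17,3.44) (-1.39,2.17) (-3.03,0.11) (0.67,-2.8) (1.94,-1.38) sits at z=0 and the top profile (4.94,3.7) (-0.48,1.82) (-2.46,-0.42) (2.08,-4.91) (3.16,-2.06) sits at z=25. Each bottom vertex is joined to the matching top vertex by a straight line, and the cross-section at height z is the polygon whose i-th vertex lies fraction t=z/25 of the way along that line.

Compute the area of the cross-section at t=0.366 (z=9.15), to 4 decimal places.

Cross-section at t=0.366: each vertex is (1-t)·p0[i] + t·p1[i].
  v1: (1-0.366)·(3.17,3.44) + 0.366·(4.94,3.7) = (3.8178,3.5352)
  v2: (1-0.366)·(-1.39,2.17) + 0.366·(-0.48,1.82) = (-1.0569,2.0419)
  v3: (1-0.366)·(-3.03,0.11) + 0.366·(-2.46,-0.42) = (-2.8214,-0.0840)
  v4: (1-0.366)·(0.67,-2.8) + 0.366·(2.08,-4.91) = (1.1861,-3.5723)
  v5: (1-0.366)·(1.94,-1.38) + 0.366·(3.16,-2.06) = (2.3865,-1.6289)
Shoelace sum Σ(x_i·y_{i+1} − x_{i+1}·y_i):
  i=1: 3.8178·2.0419 − -1.0569·3.5352 = +11.5321 (running +11.5321)
  i=2: -1.0569·-0.0840 − -2.8214·2.0419 = +5.8497 (running +17.3818)
  i=3: -2.8214·-3.5723 − 1.1861·-0.0840 = +10.1783 (running +27.5601)
  i=4: 1.1861·-1.6289 − 2.3865·-3.5723 = +6.5933 (running +34.1534)
  i=5: 2.3865·3.5352 − 3.8178·-1.6289 = +14.6555 (running +48.8089)
Area = |Σ|/2 = |48.8089|/2 = 24.4045

Area at t=0.366: 24.4045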